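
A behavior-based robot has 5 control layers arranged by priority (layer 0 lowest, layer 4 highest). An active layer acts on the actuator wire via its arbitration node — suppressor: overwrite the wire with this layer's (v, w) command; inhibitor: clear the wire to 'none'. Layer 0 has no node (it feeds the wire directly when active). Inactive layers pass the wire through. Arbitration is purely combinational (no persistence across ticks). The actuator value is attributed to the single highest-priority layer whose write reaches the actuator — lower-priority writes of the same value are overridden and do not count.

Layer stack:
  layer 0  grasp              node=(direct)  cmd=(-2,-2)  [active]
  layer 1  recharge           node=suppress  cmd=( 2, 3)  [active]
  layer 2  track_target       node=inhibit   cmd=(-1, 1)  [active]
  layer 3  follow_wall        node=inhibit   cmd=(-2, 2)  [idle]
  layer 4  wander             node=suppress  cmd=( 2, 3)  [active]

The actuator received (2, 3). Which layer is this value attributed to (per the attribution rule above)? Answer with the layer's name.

wander

[0] grasp on; wire := (-2, -2)
[1] recharge on (suppress); wire := (2, 3)
[2] track_target on (inhibit); wire := none
[3] follow_wall off; pass none
[4] wander on (suppress); wire := (2, 3)
output (2, 3)
last writer: layer 4 = wander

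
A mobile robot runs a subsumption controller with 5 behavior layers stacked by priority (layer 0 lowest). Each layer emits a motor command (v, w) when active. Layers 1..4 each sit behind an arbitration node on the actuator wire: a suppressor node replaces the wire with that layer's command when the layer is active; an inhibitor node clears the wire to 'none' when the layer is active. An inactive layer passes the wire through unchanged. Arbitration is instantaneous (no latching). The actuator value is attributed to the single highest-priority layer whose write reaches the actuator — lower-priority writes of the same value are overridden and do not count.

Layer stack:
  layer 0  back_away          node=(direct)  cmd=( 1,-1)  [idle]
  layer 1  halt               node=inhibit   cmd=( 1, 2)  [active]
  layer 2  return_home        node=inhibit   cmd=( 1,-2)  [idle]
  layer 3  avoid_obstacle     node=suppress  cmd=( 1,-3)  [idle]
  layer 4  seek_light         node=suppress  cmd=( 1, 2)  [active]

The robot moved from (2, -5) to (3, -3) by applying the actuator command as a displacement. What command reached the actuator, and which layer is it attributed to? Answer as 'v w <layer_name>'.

displacement = (3, -3) − (2, -5) = (1, 2)
L0 back_away: idle → wire = none
L1 halt: active, inhibitor → wire = none
L2 return_home: idle → wire stays none
L3 avoid_obstacle: idle → wire stays none
L4 seek_light: active, suppressor → wire = (1, 2)
actuator = (1, 2) — from layer 4 (seek_light)

1 2 seek_light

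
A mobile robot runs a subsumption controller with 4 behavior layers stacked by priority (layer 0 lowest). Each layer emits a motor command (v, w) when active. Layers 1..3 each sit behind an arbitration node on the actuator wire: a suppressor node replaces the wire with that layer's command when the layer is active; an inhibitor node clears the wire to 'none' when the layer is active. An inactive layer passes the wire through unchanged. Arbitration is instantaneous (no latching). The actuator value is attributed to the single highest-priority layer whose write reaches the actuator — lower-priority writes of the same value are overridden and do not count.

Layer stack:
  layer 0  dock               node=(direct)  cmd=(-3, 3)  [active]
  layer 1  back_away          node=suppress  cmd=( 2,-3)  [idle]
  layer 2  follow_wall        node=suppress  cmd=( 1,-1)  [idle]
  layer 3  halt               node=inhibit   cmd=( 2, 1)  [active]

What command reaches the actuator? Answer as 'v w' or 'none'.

none

[0] dock on; wire := (-3, 3)
[1] back_away off; pass (-3, 3)
[2] follow_wall off; pass (-3, 3)
[3] halt on (inhibit); wire := none
output none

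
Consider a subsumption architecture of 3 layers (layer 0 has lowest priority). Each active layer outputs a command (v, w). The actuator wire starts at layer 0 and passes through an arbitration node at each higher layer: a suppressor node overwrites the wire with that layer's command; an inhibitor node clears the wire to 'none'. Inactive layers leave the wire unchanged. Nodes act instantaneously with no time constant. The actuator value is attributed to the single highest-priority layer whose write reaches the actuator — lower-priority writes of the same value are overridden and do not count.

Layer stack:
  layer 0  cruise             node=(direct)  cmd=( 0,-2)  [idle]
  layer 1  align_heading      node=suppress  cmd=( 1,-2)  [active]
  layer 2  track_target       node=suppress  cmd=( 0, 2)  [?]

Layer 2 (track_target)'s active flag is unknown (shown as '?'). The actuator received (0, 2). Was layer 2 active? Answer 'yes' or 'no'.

yes

If layer 2 is active=yes:
  actuator would be (0, 2)
If layer 2 is active=no:
  actuator would be (1, -2)
Observed (0, 2), so layer 2 was active.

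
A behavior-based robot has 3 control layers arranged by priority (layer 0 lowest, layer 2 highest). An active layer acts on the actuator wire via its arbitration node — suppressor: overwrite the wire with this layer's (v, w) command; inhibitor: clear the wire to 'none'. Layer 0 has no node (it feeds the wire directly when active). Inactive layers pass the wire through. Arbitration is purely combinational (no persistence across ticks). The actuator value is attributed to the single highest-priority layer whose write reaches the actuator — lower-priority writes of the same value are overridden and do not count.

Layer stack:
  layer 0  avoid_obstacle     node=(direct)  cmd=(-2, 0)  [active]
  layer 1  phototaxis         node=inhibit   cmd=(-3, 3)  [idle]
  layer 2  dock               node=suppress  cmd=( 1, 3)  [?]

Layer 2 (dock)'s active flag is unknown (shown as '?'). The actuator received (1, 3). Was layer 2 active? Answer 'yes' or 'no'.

If layer 2 is active=yes:
  actuator would be (1, 3)
If layer 2 is active=no:
  actuator would be (-2, 0)
Observed (1, 3), so layer 2 was active.

yes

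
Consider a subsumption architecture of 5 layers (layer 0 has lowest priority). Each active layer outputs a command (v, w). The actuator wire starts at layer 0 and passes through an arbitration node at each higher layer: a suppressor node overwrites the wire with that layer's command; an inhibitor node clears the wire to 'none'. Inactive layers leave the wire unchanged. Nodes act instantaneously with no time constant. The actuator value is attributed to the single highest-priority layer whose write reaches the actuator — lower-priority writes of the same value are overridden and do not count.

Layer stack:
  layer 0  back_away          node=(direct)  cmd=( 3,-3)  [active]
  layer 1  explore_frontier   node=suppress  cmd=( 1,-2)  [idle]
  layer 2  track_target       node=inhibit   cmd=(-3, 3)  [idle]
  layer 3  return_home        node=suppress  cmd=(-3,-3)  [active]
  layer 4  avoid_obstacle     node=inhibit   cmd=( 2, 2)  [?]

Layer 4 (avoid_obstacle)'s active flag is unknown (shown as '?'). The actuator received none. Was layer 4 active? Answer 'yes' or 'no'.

yes

If layer 4 is active=yes:
  actuator would be none
If layer 4 is active=no:
  actuator would be (-3, -3)
Observed none, so layer 4 was active.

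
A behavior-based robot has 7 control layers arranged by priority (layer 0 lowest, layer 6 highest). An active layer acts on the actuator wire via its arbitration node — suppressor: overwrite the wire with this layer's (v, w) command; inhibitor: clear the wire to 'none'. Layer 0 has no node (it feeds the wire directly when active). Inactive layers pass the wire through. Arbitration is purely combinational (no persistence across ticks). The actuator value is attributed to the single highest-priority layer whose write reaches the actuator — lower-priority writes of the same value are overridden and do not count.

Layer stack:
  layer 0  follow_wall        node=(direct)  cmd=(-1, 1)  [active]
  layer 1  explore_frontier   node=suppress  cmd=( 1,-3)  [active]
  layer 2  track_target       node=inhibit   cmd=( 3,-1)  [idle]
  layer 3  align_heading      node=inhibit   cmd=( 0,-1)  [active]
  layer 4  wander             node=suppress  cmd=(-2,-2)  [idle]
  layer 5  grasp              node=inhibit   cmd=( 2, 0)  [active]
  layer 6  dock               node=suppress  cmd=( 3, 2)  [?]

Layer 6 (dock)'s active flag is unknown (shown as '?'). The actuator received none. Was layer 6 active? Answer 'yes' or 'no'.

no

If layer 6 is active=yes:
  actuator would be (3, 2)
If layer 6 is active=no:
  actuator would be none
Observed none, so layer 6 was idle.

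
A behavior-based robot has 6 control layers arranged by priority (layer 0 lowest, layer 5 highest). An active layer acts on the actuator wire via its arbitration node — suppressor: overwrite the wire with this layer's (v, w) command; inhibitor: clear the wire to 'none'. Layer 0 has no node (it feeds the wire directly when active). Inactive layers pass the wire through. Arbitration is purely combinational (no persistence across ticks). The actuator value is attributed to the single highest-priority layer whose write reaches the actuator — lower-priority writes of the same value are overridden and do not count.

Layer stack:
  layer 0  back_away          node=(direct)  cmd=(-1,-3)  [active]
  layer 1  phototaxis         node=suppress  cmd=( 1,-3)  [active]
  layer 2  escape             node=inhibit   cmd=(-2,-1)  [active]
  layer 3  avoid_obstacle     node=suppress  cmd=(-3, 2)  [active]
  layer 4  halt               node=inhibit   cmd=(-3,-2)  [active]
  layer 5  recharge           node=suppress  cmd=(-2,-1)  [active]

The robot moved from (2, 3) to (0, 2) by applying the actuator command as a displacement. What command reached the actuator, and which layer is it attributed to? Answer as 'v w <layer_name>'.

-2 -1 recharge

displacement = (0, 2) − (2, 3) = (-2, -1)
[0] back_away on; wire := (-1, -3)
[1] phototaxis on (suppress); wire := (1, -3)
[2] escape on (inhibit); wire := none
[3] avoid_obstacle on (suppress); wire := (-3, 2)
[4] halt on (inhibit); wire := none
[5] recharge on (suppress); wire := (-2, -1)
output (-2, -1) — from layer 5 (recharge)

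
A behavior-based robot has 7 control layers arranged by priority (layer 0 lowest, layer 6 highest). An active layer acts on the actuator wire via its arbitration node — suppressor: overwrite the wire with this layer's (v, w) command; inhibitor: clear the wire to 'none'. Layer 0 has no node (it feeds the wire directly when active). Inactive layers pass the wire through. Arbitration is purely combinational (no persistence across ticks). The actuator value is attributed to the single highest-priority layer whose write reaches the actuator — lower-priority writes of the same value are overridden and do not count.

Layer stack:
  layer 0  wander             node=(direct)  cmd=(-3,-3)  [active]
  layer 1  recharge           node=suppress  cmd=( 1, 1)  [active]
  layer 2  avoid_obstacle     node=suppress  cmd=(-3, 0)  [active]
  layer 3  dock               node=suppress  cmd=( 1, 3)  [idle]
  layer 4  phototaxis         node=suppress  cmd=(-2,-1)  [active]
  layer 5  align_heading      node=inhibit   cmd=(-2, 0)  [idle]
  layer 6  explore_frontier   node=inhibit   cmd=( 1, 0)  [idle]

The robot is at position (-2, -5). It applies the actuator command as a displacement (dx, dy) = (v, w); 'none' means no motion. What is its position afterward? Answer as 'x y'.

L0 wander: active, feeds wire = (-3, -3)
L1 recharge: active, suppressor → wire = (1, 1)
L2 avoid_obstacle: active, suppressor → wire = (-3, 0)
L3 dock: idle → wire stays (-3, 0)
L4 phototaxis: active, suppressor → wire = (-2, -1)
L5 align_heading: idle → wire stays (-2, -1)
L6 explore_frontier: idle → wire stays (-2, -1)
actuator = (-2, -1)
position: (-2, -5) + (-2, -1) = (-4, -6)

-4 -6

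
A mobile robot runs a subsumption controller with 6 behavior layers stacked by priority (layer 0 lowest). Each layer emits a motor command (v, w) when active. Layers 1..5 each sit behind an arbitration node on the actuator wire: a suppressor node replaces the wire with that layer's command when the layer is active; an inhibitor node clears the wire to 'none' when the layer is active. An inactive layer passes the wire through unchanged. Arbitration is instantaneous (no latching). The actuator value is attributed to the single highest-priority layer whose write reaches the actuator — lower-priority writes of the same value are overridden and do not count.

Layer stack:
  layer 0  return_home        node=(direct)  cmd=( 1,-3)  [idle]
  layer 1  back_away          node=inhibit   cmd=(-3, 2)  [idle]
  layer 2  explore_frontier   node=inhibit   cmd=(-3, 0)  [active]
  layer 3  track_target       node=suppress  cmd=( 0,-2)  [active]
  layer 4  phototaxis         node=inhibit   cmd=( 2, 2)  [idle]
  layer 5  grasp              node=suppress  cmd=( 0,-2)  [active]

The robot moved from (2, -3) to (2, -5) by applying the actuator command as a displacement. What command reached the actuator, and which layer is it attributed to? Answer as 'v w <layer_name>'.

displacement = (2, -5) − (2, -3) = (0, -2)
[0] return_home off; wire := none
[1] back_away off; pass none
[2] explore_frontier on (inhibit); wire := none
[3] track_target on (suppress); wire := (0, -2)
[4] phototaxis off; pass (0, -2)
[5] grasp on (suppress); wire := (0, -2)
output (0, -2) — from layer 5 (grasp)

0 -2 grasp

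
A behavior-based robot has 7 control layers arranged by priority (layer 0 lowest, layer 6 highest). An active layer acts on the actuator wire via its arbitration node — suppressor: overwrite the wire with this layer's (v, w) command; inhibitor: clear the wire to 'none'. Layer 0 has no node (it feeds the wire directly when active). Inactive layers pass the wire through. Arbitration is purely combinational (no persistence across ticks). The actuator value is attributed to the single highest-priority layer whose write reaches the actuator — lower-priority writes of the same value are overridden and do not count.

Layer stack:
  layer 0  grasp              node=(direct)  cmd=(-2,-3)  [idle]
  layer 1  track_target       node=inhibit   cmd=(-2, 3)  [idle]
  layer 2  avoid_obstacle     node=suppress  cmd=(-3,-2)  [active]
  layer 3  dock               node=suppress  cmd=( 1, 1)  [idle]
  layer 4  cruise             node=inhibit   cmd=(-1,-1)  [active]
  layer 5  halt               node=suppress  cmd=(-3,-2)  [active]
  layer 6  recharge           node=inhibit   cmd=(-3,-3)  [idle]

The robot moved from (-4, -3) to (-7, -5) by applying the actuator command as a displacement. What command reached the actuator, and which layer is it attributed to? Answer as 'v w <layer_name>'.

displacement = (-7, -5) − (-4, -3) = (-3, -2)
L0 grasp: idle → wire = none
L1 track_target: idle → wire stays none
L2 avoid_obstacle: active, suppressor → wire = (-3, -2)
L3 dock: idle → wire stays (-3, -2)
L4 cruise: active, inhibitor → wire = none
L5 halt: active, suppressor → wire = (-3, -2)
L6 recharge: idle → wire stays (-3, -2)
actuator = (-3, -2) — from layer 5 (halt)

-3 -2 halt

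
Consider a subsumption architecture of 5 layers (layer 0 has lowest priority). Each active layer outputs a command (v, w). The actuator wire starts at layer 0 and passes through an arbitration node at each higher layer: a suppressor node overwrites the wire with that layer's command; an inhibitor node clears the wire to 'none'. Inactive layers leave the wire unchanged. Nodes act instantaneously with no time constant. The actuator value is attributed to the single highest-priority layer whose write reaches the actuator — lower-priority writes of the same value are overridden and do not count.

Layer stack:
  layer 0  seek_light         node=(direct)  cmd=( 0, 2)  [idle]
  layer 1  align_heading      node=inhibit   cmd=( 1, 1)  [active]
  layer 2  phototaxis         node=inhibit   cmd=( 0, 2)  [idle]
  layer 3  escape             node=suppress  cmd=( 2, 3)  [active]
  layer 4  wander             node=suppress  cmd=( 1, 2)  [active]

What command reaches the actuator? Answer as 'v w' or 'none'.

layer 0 (seek_light) idle — none
layer 1 (align_heading) active — inhibits: none
layer 2 (phototaxis) idle — unchanged: none
layer 3 (escape) active — suppresses: (2, 3)
layer 4 (wander) active — suppresses: (1, 2)
→ actuator (1, 2)

1 2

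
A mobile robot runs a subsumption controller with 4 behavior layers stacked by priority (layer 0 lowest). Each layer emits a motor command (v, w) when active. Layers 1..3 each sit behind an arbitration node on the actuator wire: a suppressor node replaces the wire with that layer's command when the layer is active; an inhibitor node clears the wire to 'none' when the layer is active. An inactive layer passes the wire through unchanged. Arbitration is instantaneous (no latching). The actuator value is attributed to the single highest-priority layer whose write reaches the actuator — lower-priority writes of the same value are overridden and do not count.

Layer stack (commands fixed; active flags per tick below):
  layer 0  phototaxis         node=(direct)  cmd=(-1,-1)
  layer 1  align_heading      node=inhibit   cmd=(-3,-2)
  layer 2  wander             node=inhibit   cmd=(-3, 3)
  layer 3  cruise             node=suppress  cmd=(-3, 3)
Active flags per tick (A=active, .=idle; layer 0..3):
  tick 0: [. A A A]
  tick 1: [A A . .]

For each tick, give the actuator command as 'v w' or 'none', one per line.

tick 0:
  [0] phototaxis off; wire := none
  [1] align_heading on (inhibit); wire := none
  [2] wander on (inhibit); wire := none
  [3] cruise on (suppress); wire := (-3, 3)
  output (-3, 3)
tick 1:
  [0] phototaxis on; wire := (-1, -1)
  [1] align_heading on (inhibit); wire := none
  [2] wander off; pass none
  [3] cruise off; pass none
  output none

-3 3
none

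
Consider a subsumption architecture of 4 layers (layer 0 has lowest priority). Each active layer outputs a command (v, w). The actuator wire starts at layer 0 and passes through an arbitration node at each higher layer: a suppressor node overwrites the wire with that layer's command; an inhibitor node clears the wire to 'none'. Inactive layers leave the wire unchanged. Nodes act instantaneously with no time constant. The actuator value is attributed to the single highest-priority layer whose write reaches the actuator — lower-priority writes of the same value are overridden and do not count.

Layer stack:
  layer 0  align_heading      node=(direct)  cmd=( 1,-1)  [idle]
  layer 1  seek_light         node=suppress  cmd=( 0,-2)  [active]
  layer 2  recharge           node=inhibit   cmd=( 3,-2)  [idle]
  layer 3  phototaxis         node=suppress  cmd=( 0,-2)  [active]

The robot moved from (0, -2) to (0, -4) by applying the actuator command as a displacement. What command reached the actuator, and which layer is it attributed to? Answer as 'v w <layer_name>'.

0 -2 phototaxis

displacement = (0, -4) − (0, -2) = (0, -2)
layer 0 (align_heading) idle — none
layer 1 (seek_light) active — suppresses: (0, -2)
layer 2 (recharge) idle — unchanged: (0, -2)
layer 3 (phototaxis) active — suppresses: (0, -2)
→ actuator (0, -2) — from layer 3 (phototaxis)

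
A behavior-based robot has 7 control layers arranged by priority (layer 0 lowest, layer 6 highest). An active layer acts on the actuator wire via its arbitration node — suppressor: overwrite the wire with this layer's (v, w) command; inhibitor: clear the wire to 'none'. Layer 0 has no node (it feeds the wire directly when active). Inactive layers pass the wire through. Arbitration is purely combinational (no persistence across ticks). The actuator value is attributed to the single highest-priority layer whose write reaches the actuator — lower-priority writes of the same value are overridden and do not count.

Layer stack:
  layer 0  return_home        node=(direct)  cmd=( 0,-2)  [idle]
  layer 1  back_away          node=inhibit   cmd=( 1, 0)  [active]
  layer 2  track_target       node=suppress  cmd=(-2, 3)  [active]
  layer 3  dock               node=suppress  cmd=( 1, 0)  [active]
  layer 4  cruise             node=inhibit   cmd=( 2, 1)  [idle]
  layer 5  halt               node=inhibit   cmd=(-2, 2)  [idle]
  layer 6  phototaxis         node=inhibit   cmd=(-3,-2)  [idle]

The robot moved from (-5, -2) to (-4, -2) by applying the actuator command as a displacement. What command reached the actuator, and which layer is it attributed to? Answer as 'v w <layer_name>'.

1 0 dock

displacement = (-4, -2) − (-5, -2) = (1, 0)
[0] return_home off; wire := none
[1] back_away on (inhibit); wire := none
[2] track_target on (suppress); wire := (-2, 3)
[3] dock on (suppress); wire := (1, 0)
[4] cruise off; pass (1, 0)
[5] halt off; pass (1, 0)
[6] phototaxis off; pass (1, 0)
output (1, 0) — from layer 3 (dock)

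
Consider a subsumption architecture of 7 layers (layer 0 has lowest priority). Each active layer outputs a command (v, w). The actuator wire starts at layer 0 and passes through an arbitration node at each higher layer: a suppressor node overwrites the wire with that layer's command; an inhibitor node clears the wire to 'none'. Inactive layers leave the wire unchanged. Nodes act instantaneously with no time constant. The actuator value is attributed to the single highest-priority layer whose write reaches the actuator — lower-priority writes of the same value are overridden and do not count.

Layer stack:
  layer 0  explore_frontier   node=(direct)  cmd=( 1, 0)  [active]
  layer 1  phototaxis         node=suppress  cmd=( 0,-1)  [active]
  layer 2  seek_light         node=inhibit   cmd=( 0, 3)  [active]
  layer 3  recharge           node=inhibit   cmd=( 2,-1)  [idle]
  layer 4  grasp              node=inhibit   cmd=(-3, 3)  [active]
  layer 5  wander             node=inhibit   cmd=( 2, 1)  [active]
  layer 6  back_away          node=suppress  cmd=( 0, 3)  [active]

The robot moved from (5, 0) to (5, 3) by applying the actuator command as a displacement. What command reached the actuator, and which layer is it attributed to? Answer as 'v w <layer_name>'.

displacement = (5, 3) − (5, 0) = (0, 3)
layer 0 (explore_frontier) active — direct: (1, 0)
layer 1 (phototaxis) active — suppresses: (0, -1)
layer 2 (seek_light) active — inhibits: none
layer 3 (recharge) idle — unchanged: none
layer 4 (grasp) active — inhibits: none
layer 5 (wander) active — inhibits: none
layer 6 (back_away) active — suppresses: (0, 3)
→ actuator (0, 3) — from layer 6 (back_away)

0 3 back_away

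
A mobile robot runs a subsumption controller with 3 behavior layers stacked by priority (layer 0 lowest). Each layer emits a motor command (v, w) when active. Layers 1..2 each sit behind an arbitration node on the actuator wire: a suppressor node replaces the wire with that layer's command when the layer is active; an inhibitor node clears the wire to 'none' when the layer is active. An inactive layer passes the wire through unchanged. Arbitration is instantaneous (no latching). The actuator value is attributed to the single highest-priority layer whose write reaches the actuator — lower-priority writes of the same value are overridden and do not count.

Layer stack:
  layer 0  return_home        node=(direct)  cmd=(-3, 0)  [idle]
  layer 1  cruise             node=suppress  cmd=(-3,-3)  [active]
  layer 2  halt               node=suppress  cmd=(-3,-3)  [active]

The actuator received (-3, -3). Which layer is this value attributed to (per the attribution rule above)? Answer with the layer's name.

halt

layer 0 (return_home) idle — none
layer 1 (cruise) active — suppresses: (-3, -3)
layer 2 (halt) active — suppresses: (-3, -3)
→ actuator (-3, -3)
last writer: layer 2 = halt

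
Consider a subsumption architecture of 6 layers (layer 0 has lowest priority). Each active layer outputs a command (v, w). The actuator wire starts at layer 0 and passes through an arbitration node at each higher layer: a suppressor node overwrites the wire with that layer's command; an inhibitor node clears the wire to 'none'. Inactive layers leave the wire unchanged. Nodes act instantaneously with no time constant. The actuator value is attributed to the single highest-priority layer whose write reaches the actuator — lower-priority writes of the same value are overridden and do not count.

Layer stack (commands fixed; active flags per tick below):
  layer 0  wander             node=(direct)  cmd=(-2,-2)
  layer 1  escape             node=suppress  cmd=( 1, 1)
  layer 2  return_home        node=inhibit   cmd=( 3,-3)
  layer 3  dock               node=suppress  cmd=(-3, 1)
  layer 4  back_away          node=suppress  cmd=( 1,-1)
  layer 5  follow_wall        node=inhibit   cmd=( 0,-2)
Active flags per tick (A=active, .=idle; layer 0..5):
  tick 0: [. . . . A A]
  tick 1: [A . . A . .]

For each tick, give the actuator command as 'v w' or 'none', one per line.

tick 0:
  layer 0 (wander) idle — none
  layer 1 (escape) idle — unchanged: none
  layer 2 (return_home) idle — unchanged: none
  layer 3 (dock) idle — unchanged: none
  layer 4 (back_away) active — suppresses: (1, -1)
  layer 5 (follow_wall) active — inhibits: none
  → actuator none
tick 1:
  layer 0 (wander) active — direct: (-2, -2)
  layer 1 (escape) idle — unchanged: (-2, -2)
  layer 2 (return_home) idle — unchanged: (-2, -2)
  layer 3 (dock) active — suppresses: (-3, 1)
  layer 4 (back_away) idle — unchanged: (-3, 1)
  layer 5 (follow_wall) idle — unchanged: (-3, 1)
  → actuator (-3, 1)

none
-3 1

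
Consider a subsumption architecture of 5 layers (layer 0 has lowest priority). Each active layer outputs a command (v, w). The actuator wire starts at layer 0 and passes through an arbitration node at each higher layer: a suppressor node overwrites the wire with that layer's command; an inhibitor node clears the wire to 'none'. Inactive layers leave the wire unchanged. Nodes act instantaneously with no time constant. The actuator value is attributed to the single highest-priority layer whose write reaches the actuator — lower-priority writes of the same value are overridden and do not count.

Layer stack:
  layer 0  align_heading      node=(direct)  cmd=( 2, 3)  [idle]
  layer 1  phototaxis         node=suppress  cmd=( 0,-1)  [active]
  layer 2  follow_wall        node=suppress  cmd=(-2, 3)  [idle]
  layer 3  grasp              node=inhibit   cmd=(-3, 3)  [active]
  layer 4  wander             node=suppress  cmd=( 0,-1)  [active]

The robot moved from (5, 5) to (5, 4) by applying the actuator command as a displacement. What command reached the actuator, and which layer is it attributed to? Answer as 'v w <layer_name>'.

displacement = (5, 4) − (5, 5) = (0, -1)
L0 align_heading: idle → wire = none
L1 phototaxis: active, suppressor → wire = (0, -1)
L2 follow_wall: idle → wire stays (0, -1)
L3 grasp: active, inhibitor → wire = none
L4 wander: active, suppressor → wire = (0, -1)
actuator = (0, -1) — from layer 4 (wander)

0 -1 wander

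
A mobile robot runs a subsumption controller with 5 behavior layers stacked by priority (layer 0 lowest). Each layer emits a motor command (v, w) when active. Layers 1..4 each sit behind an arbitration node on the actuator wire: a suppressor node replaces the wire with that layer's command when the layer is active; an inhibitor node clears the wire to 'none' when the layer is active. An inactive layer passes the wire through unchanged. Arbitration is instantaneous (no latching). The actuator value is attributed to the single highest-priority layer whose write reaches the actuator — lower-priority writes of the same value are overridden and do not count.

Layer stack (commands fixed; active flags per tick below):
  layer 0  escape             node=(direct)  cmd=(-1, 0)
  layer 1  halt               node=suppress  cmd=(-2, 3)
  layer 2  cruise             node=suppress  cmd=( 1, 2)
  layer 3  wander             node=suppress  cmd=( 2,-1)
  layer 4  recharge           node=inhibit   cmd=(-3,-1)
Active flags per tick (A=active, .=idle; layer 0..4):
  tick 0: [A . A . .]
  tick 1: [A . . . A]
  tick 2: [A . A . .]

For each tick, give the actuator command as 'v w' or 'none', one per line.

1 2
none
1 2

tick 0:
  [0] escape on; wire := (-1, 0)
  [1] halt off; pass (-1, 0)
  [2] cruise on (suppress); wire := (1, 2)
  [3] wander off; pass (1, 2)
  [4] recharge off; pass (1, 2)
  output (1, 2)
tick 1:
  [0] escape on; wire := (-1, 0)
  [1] halt off; pass (-1, 0)
  [2] cruise off; pass (-1, 0)
  [3] wander off; pass (-1, 0)
  [4] recharge on (inhibit); wire := none
  output none
tick 2:
  [0] escape on; wire := (-1, 0)
  [1] halt off; pass (-1, 0)
  [2] cruise on (suppress); wire := (1, 2)
  [3] wander off; pass (1, 2)
  [4] recharge off; pass (1, 2)
  output (1, 2)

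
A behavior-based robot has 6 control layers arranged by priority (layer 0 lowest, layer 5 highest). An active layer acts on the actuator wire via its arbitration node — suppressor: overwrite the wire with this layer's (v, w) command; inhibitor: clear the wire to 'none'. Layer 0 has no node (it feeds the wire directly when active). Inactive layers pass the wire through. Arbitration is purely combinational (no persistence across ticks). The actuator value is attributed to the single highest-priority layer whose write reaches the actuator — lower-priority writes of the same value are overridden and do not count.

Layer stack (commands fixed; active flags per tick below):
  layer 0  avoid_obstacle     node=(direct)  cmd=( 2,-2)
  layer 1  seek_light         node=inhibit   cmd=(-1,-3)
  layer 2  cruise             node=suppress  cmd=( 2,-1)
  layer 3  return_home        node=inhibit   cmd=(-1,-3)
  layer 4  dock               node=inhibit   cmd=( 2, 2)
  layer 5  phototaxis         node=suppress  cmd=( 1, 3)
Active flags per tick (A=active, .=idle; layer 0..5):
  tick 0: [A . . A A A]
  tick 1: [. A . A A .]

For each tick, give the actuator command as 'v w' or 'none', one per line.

tick 0:
  L0 avoid_obstacle: active, feeds wire = (2, -2)
  L1 seek_light: idle → wire stays (2, -2)
  L2 cruise: idle → wire stays (2, -2)
  L3 return_home: active, inhibitor → wire = none
  L4 dock: active, inhibitor → wire = none
  L5 phototaxis: active, suppressor → wire = (1, 3)
  actuator = (1, 3)
tick 1:
  L0 avoid_obstacle: idle → wire = none
  L1 seek_light: active, inhibitor → wire = none
  L2 cruise: idle → wire stays none
  L3 return_home: active, inhibitor → wire = none
  L4 dock: active, inhibitor → wire = none
  L5 phototaxis: idle → wire stays none
  actuator = none

1 3
none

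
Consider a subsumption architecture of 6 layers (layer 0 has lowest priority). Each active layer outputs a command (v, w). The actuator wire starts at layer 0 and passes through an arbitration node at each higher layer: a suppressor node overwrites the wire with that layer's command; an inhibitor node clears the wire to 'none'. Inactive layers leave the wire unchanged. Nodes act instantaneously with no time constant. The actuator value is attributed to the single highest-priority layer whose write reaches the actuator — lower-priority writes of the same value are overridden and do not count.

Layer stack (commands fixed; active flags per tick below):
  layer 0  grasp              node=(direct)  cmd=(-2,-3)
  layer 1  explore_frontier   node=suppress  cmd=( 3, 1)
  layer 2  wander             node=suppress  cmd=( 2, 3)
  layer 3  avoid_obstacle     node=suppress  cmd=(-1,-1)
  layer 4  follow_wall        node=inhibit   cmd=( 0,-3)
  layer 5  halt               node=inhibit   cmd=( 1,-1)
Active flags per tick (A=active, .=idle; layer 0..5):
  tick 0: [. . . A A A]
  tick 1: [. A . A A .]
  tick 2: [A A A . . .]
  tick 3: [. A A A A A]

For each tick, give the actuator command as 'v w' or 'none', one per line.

tick 0:
  [0] grasp off; wire := none
  [1] explore_frontier off; pass none
  [2] wander off; pass none
  [3] avoid_obstacle on (suppress); wire := (-1, -1)
  [4] follow_wall on (inhibit); wire := none
  [5] halt on (inhibit); wire := none
  output none
tick 1:
  [0] grasp off; wire := none
  [1] explore_frontier on (suppress); wire := (3, 1)
  [2] wander off; pass (3, 1)
  [3] avoid_obstacle on (suppress); wire := (-1, -1)
  [4] follow_wall on (inhibit); wire := none
  [5] halt off; pass none
  output none
tick 2:
  [0] grasp on; wire := (-2, -3)
  [1] explore_frontier on (suppress); wire := (3, 1)
  [2] wander on (suppress); wire := (2, 3)
  [3] avoid_obstacle off; pass (2, 3)
  [4] follow_wall off; pass (2, 3)
  [5] halt off; pass (2, 3)
  output (2, 3)
tick 3:
  [0] grasp off; wire := none
  [1] explore_frontier on (suppress); wire := (3, 1)
  [2] wander on (suppress); wire := (2, 3)
  [3] avoid_obstacle on (suppress); wire := (-1, -1)
  [4] follow_wall on (inhibit); wire := none
  [5] halt on (inhibit); wire := none
  output none

none
none
2 3
none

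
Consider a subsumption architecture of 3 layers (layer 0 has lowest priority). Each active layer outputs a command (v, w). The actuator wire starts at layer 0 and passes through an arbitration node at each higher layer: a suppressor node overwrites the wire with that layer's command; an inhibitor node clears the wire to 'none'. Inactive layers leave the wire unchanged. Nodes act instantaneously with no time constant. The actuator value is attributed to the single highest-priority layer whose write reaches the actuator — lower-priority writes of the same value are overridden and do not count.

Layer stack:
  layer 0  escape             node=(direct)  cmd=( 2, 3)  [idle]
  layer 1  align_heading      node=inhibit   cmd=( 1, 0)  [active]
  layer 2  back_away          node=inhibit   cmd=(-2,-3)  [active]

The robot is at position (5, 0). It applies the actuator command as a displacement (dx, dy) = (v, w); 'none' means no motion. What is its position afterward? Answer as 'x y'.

5 0

layer 0 (escape) idle — none
layer 1 (align_heading) active — inhibits: none
layer 2 (back_away) active — inhibits: none
→ actuator none
position: (5, 0) + none = (5, 0)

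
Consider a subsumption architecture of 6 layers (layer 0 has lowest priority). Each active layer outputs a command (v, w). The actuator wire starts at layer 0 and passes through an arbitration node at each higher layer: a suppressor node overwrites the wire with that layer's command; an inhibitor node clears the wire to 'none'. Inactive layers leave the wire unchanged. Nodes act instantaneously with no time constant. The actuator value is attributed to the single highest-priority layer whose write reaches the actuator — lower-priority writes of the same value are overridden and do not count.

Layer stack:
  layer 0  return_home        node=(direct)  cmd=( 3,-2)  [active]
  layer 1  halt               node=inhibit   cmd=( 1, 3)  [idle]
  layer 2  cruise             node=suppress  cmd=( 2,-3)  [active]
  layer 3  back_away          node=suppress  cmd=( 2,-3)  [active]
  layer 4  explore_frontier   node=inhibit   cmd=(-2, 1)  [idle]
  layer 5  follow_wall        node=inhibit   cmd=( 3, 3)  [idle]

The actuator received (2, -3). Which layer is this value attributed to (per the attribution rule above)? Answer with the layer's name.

L0 return_home: active, feeds wire = (3, -2)
L1 halt: idle → wire stays (3, -2)
L2 cruise: active, suppressor → wire = (2, -3)
L3 back_away: active, suppressor → wire = (2, -3)
L4 explore_frontier: idle → wire stays (2, -3)
L5 follow_wall: idle → wire stays (2, -3)
actuator = (2, -3)
last writer: layer 3 = back_away

back_away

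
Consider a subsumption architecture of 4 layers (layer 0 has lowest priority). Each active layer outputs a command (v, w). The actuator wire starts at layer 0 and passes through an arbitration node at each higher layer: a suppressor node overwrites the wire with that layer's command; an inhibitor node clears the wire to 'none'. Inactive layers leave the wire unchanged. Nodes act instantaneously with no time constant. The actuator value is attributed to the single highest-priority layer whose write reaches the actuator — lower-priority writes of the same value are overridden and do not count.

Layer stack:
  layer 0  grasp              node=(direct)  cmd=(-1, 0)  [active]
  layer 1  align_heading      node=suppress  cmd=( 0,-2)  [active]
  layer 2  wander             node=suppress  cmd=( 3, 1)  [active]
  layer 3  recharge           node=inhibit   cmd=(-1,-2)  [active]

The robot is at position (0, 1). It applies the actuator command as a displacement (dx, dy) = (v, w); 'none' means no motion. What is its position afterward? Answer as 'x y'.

[0] grasp on; wire := (-1, 0)
[1] align_heading on (suppress); wire := (0, -2)
[2] wander on (suppress); wire := (3, 1)
[3] recharge on (inhibit); wire := none
output none
position: (0, 1) + none = (0, 1)

0 1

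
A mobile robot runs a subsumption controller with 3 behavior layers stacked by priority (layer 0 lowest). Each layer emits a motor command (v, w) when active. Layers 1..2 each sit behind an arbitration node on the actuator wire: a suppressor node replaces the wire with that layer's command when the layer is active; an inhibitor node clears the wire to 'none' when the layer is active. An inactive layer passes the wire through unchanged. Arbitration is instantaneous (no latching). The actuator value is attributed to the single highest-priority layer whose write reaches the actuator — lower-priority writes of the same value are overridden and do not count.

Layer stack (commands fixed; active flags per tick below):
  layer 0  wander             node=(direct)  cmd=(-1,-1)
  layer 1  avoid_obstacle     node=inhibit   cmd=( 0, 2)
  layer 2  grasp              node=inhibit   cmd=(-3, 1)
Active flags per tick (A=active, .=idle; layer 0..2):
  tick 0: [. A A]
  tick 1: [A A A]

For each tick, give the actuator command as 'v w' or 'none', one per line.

tick 0:
  L0 wander: idle → wire = none
  L1 avoid_obstacle: active, inhibitor → wire = none
  L2 grasp: active, inhibitor → wire = none
  actuator = none
tick 1:
  L0 wander: active, feeds wire = (-1, -1)
  L1 avoid_obstacle: active, inhibitor → wire = none
  L2 grasp: active, inhibitor → wire = none
  actuator = none

none
none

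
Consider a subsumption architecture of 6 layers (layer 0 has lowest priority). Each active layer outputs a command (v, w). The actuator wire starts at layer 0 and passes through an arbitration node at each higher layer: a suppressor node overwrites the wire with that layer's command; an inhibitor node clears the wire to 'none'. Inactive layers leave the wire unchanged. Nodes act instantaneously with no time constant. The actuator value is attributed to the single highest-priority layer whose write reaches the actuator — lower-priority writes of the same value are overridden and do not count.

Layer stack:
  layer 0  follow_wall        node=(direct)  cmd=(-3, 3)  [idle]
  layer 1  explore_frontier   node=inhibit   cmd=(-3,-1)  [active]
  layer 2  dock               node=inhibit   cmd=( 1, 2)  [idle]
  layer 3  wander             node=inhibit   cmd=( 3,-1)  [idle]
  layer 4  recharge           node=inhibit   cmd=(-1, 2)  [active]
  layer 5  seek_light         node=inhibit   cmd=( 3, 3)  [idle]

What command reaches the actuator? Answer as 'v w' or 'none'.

none

L0 follow_wall: idle → wire = none
L1 explore_frontier: active, inhibitor → wire = none
L2 dock: idle → wire stays none
L3 wander: idle → wire stays none
L4 recharge: active, inhibitor → wire = none
L5 seek_light: idle → wire stays none
actuator = none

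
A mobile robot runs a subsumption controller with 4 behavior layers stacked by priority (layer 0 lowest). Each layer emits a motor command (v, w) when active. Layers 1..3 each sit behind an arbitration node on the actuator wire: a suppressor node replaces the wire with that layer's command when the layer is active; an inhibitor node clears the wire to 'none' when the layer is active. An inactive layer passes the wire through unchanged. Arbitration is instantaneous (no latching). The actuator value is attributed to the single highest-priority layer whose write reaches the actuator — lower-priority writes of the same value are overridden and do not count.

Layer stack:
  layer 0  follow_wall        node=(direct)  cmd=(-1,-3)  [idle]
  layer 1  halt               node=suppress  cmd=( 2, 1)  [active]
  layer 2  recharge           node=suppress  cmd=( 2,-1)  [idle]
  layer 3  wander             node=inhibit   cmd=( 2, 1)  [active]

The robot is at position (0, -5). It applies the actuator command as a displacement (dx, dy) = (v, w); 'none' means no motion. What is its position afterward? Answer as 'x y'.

[0] follow_wall off; wire := none
[1] halt on (suppress); wire := (2, 1)
[2] recharge off; pass (2, 1)
[3] wander on (inhibit); wire := none
output none
position: (0, -5) + none = (0, -5)

0 -5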